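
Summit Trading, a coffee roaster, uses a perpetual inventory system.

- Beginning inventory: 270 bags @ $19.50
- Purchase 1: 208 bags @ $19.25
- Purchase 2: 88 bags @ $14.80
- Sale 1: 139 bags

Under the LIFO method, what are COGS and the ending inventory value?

Sale 1 (139) [LIFO — newest first]: 88 @ $14.80 + 51 @ $19.25 = $2,284.15
Ending inventory: 270 @ $19.50 + 157 @ $19.25 = $8,287.25
Check: goods available $10,571.40 = COGS $2,284.15 + ending $8,287.25

COGS = $2,284.15; ending inventory = $8,287.25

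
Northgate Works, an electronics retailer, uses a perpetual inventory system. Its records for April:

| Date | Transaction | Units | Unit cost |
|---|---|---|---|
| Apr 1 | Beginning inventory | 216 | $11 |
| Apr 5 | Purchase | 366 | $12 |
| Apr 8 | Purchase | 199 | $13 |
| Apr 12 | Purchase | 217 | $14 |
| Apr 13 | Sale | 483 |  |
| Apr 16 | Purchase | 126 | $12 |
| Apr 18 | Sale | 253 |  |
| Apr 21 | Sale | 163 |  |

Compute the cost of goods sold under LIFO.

Apr 13, 483 sold [LIFO — newest first]: 217 @ $14 + 199 @ $13 + 67 @ $12 = $6,429
Apr 18, 253 sold [LIFO — newest first]: 126 @ $12 + 127 @ $12 = $3,036
Apr 21, 163 sold [LIFO — newest first]: 163 @ $12 = $1,956
Total COGS = $6,429 + $3,036 + $1,956 = $11,421
Ending inventory: 216 @ $11 + 9 @ $12 = $2,484
Check: goods available $13,905 = COGS $11,421 + ending $2,484

COGS = $11,421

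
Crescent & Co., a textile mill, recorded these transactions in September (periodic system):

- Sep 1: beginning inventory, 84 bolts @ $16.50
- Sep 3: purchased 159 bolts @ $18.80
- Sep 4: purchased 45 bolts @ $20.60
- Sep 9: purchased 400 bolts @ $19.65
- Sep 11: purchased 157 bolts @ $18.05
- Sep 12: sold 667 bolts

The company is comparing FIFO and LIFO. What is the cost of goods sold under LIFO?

FIFO COGS: 84 @ $16.50 + 159 @ $18.80 + 45 @ $20.60 + 379 @ $19.65 = $12,749.55
LIFO COGS: 157 @ $18.05 + 400 @ $19.65 + 45 @ $20.60 + 65 @ $18.80 = $12,842.85

COGS = $12,842.85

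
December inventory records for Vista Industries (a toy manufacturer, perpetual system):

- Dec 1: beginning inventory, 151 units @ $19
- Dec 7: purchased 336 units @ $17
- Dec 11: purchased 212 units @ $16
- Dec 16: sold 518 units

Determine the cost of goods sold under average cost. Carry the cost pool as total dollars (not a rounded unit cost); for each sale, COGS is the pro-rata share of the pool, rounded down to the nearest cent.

COGS = $8,872.69

After Dec 1: 151 on hand, pool $2,869.00 (≈ $19.0000 each)
After Dec 7: 487 on hand, pool $8,581.00 (≈ $17.6201 each)
After Dec 11: 699 on hand, pool $11,973.00 (≈ $17.1288 each)
Dec 16, sell 518: 518/699 × $11,973.00 → $8,872.69
Ending inventory (cost pool remaining) = $3,100.31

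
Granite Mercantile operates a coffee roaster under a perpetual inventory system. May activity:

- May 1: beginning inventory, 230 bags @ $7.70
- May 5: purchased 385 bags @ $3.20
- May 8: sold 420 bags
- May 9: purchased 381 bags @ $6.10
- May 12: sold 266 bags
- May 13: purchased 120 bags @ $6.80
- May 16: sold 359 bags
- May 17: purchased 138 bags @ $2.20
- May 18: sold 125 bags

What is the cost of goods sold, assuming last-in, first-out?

May 8, 420 sold [LIFO — newest first]: 385 @ $3.20 + 35 @ $7.70 = $1,501.50
May 12, 266 sold [LIFO — newest first]: 266 @ $6.10 = $1,622.60
May 16, 359 sold [LIFO — newest first]: 120 @ $6.80 + 115 @ $6.10 + 124 @ $7.70 = $2,472.30
May 18, 125 sold [LIFO — newest first]: 125 @ $2.20 = $275.00
Total COGS = $1,501.50 + $1,622.60 + $2,472.30 + $275.00 = $5,871.40
Ending inventory: 71 @ $7.70 + 13 @ $2.20 = $575.30

COGS = $5,871.40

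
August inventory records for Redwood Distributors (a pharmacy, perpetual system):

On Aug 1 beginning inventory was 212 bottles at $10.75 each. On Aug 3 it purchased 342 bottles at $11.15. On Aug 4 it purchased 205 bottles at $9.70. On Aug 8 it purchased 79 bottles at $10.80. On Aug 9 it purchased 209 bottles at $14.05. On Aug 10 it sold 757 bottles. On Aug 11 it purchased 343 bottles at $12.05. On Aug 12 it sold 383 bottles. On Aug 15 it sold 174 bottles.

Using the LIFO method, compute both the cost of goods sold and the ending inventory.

COGS = $15,186.60; ending inventory = $817.00

Aug 10, 757 sold [LIFO — newest first]: 209 @ $14.05 + 79 @ $10.80 + 205 @ $9.70 + 264 @ $11.15 = $8,721.75
Aug 12, 383 sold [LIFO — newest first]: 343 @ $12.05 + 40 @ $11.15 = $4,579.15
Aug 15, 174 sold [LIFO — newest first]: 38 @ $11.15 + 136 @ $10.75 = $1,885.70
Total COGS = $8,721.75 + $4,579.15 + $1,885.70 = $15,186.60
Ending inventory: 76 @ $10.75 = $817.00
Check: goods available $16,003.60 = COGS $15,186.60 + ending $817.00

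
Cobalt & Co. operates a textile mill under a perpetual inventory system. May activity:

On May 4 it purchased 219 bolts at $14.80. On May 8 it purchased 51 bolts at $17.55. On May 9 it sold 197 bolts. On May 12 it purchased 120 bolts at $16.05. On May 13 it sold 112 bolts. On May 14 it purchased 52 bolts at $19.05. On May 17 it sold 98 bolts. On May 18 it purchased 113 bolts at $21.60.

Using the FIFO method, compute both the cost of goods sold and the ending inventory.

May 9, 197 sold [FIFO — oldest first]: 197 @ $14.80 = $2,915.60
May 13, 112 sold [FIFO — oldest first]: 22 @ $14.80 + 51 @ $17.55 + 39 @ $16.05 = $1,846.60
May 17, 98 sold [FIFO — oldest first]: 81 @ $16.05 + 17 @ $19.05 = $1,623.90
Total COGS = $2,915.60 + $1,846.60 + $1,623.90 = $6,386.10
Ending inventory: 35 @ $19.05 + 113 @ $21.60 = $3,107.55
Check: goods available $9,493.65 = COGS $6,386.10 + ending $3,107.55

COGS = $6,386.10; ending inventory = $3,107.55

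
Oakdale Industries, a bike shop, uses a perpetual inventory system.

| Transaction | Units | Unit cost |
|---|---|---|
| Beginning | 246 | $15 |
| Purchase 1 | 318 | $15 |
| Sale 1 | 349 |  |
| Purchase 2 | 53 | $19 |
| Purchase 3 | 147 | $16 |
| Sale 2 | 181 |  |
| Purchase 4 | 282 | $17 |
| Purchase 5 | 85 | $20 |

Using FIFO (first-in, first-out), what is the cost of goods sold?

COGS = $7,950

Sale 1 (349) [FIFO — oldest first]: 246 @ $15 + 103 @ $15 = $5,235
Sale 2 (181) [FIFO — oldest first]: 181 @ $15 = $2,715
Total COGS = $5,235 + $2,715 = $7,950
Ending inventory: 34 @ $15 + 53 @ $19 + 147 @ $16 + 282 @ $17 + 85 @ $20 = $10,363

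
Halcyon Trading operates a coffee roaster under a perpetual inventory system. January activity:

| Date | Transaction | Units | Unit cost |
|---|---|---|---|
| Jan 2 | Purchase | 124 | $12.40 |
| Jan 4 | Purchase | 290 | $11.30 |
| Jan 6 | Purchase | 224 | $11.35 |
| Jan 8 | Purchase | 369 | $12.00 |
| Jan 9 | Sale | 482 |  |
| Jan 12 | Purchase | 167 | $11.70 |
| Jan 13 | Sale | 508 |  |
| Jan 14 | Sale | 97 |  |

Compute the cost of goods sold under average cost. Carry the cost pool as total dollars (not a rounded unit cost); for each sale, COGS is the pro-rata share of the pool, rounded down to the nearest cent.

After Jan 2: 124 on hand, pool $1,537.60 (≈ $12.4000 each)
After Jan 4: 414 on hand, pool $4,814.60 (≈ $11.6295 each)
After Jan 6: 638 on hand, pool $7,357.00 (≈ $11.5313 each)
After Jan 8: 1007 on hand, pool $11,785.00 (≈ $11.7031 each)
Jan 9, sell 482: 482/1007 × $11,785.00 → $5,640.88
After Jan 12: 692 on hand, pool $8,098.02 (≈ $11.7023 each)
Jan 13, sell 508: 508/692 × $8,098.02 → $5,944.78
Jan 14, sell 97: 97/184 × $2,153.24 → $1,135.13
Total COGS = $5,640.88 + $5,944.78 + $1,135.13 = $12,720.79
Ending inventory (cost pool remaining) = $1,018.11

COGS = $12,720.79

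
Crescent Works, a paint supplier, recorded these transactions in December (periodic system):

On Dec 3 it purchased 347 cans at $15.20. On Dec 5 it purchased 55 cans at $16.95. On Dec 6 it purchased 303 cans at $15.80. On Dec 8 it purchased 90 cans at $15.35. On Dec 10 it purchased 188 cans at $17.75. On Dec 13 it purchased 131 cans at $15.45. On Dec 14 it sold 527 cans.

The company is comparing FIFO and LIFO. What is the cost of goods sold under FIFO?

FIFO COGS: 347 @ $15.20 + 55 @ $16.95 + 125 @ $15.80 = $8,181.65
LIFO COGS: 131 @ $15.45 + 188 @ $17.75 + 90 @ $15.35 + 118 @ $15.80 = $8,606.85

COGS = $8,181.65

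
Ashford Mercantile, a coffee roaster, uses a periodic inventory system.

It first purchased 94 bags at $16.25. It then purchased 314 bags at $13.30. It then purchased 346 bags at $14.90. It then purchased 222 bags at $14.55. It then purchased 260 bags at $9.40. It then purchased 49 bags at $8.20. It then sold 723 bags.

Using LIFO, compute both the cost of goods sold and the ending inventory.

Sale 1 (723) [LIFO — newest first]: 49 @ $8.20 + 260 @ $9.40 + 222 @ $14.55 + 192 @ $14.90 = $8,936.70
Ending inventory: 94 @ $16.25 + 314 @ $13.30 + 154 @ $14.90 = $7,998.30

COGS = $8,936.70; ending inventory = $7,998.30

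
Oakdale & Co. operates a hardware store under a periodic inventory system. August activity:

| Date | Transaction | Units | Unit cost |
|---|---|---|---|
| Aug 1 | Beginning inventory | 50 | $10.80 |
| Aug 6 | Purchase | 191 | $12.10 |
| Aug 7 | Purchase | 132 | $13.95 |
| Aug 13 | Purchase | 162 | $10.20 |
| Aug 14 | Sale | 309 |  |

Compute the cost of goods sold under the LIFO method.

COGS = $3,675.30

Aug 14, 309 sold [LIFO — newest first]: 162 @ $10.20 + 132 @ $13.95 + 15 @ $12.10 = $3,675.30
Ending inventory: 50 @ $10.80 + 176 @ $12.10 = $2,669.60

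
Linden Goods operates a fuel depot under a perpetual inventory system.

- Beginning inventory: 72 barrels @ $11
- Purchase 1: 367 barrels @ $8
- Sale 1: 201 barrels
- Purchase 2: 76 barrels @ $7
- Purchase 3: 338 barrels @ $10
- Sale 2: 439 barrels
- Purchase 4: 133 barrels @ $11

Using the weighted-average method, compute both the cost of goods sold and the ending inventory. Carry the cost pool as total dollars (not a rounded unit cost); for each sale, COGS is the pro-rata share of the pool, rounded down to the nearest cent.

COGS = $5,701.72; ending inventory = $3,401.28

After Beginning: 72 on hand, pool $792.00 (≈ $11.0000 each)
After Purchase 1: 439 on hand, pool $3,728.00 (≈ $8.4920 each)
Sale 1, sell 201: 201/439 × $3,728.00 → $1,706.89
After Purchase 2: 314 on hand, pool $2,553.11 (≈ $8.1309 each)
After Purchase 3: 652 on hand, pool $5,933.11 (≈ $9.0999 each)
Sale 2, sell 439: 439/652 × $5,933.11 → $3,994.83
After Purchase 4: 346 on hand, pool $3,401.28 (≈ $9.8303 each)
Total COGS = $1,706.89 + $3,994.83 = $5,701.72
Ending inventory (cost pool remaining) = $3,401.28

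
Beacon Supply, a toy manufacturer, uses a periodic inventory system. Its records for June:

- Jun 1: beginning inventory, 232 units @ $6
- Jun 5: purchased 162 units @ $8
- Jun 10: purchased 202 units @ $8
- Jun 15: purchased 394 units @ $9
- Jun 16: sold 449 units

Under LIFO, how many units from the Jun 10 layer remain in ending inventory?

Jun 16, 449 sold [LIFO — newest first]: 394 @ $9 + 55 @ $8 = $3,986
Ending inventory: 232 @ $6 + 162 @ $8 + 147 @ $8 = $3,864
Check: goods available $7,850 = COGS $3,986 + ending $3,864

147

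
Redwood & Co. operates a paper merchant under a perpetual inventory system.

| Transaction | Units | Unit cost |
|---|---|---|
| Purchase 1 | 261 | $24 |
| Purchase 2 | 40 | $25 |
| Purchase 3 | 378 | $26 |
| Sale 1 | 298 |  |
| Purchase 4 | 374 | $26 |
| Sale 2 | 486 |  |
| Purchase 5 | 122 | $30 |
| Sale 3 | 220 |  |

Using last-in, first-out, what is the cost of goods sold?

Sale 1 (298) [LIFO — newest first]: 298 @ $26 = $7,748
Sale 2 (486) [LIFO — newest first]: 374 @ $26 + 80 @ $26 + 32 @ $25 = $12,604
Sale 3 (220) [LIFO — newest first]: 122 @ $30 + 8 @ $25 + 90 @ $24 = $6,020
Total COGS = $7,748 + $12,604 + $6,020 = $26,372
Ending inventory: 171 @ $24 = $4,104
Check: goods available $30,476 = COGS $26,372 + ending $4,104

COGS = $26,372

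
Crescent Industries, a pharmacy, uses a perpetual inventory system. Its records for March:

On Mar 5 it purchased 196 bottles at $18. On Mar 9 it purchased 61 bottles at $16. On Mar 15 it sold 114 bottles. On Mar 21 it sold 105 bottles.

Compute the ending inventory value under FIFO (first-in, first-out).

Ending inventory = $608

Mar 15, 114 sold [FIFO — oldest first]: 114 @ $18 = $2,052
Mar 21, 105 sold [FIFO — oldest first]: 82 @ $18 + 23 @ $16 = $1,844
Total COGS = $2,052 + $1,844 = $3,896
Ending inventory: 38 @ $16 = $608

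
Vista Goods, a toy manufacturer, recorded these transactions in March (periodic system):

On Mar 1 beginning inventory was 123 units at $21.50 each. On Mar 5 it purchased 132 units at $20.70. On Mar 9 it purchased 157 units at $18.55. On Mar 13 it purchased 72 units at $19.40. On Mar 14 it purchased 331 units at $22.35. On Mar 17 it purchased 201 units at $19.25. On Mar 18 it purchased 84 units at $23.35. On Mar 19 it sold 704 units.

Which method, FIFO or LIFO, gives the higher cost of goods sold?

LIFO

FIFO COGS: 123 @ $21.50 + 132 @ $20.70 + 157 @ $18.55 + 72 @ $19.40 + 220 @ $22.35 = $14,603.05
LIFO COGS: 84 @ $23.35 + 201 @ $19.25 + 331 @ $22.35 + 72 @ $19.40 + 16 @ $18.55 = $14,922.10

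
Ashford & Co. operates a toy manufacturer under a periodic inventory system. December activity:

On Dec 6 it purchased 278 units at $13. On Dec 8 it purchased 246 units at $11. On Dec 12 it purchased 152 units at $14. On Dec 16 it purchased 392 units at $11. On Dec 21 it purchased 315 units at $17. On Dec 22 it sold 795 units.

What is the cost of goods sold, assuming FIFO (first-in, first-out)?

COGS = $9,757

Dec 22, 795 sold [FIFO — oldest first]: 278 @ $13 + 246 @ $11 + 152 @ $14 + 119 @ $11 = $9,757
Ending inventory: 273 @ $11 + 315 @ $17 = $8,358
Check: goods available $18,115 = COGS $9,757 + ending $8,358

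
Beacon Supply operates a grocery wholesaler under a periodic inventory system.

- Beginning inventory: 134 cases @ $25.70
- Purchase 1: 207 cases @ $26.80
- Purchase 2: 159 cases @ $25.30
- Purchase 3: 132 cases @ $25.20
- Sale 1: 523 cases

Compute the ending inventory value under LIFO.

Ending inventory = $2,801.30

Sale 1 (523) [LIFO — newest first]: 132 @ $25.20 + 159 @ $25.30 + 207 @ $26.80 + 25 @ $25.70 = $13,539.20
Ending inventory: 109 @ $25.70 = $2,801.30
Check: goods available $16,340.50 = COGS $13,539.20 + ending $2,801.30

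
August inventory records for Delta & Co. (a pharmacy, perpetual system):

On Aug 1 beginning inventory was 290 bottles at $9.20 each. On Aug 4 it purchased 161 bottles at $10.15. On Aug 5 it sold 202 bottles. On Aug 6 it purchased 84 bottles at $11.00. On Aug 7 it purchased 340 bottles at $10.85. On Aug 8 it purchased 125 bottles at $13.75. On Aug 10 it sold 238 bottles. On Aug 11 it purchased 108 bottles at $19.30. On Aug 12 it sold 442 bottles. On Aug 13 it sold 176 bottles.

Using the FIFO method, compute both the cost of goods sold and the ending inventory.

COGS = $11,753.30; ending inventory = $965.00

Aug 5, 202 sold [FIFO — oldest first]: 202 @ $9.20 = $1,858.40
Aug 10, 238 sold [FIFO — oldest first]: 88 @ $9.20 + 150 @ $10.15 = $2,332.10
Aug 12, 442 sold [FIFO — oldest first]: 11 @ $10.15 + 84 @ $11.00 + 340 @ $10.85 + 7 @ $13.75 = $4,820.90
Aug 13, 176 sold [FIFO — oldest first]: 118 @ $13.75 + 58 @ $19.30 = $2,741.90
Total COGS = $1,858.40 + $2,332.10 + $4,820.90 + $2,741.90 = $11,753.30
Ending inventory: 50 @ $19.30 = $965.00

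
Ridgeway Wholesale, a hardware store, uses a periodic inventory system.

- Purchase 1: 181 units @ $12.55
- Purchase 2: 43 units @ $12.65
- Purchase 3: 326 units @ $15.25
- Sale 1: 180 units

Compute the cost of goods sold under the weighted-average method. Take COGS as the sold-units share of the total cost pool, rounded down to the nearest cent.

Sale 1, sell 180: 180/550 × $7,787.00 → $2,548.47
Ending inventory (cost pool remaining) = $5,238.53

COGS = $2,548.47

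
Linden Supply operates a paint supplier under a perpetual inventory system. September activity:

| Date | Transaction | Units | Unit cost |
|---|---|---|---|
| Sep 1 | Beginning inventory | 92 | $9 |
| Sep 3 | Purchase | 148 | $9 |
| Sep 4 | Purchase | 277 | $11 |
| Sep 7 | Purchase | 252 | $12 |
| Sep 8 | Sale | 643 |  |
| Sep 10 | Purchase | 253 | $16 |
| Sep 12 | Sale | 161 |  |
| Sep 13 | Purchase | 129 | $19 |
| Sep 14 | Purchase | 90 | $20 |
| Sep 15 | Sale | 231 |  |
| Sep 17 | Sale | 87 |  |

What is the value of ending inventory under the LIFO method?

Ending inventory = $1,071

Sep 8, 643 sold [LIFO — newest first]: 252 @ $12 + 277 @ $11 + 114 @ $9 = $7,097
Sep 12, 161 sold [LIFO — newest first]: 161 @ $16 = $2,576
Sep 15, 231 sold [LIFO — newest first]: 90 @ $20 + 129 @ $19 + 12 @ $16 = $4,443
Sep 17, 87 sold [LIFO — newest first]: 80 @ $16 + 7 @ $9 = $1,343
Total COGS = $7,097 + $2,576 + $4,443 + $1,343 = $15,459
Ending inventory: 92 @ $9 + 27 @ $9 = $1,071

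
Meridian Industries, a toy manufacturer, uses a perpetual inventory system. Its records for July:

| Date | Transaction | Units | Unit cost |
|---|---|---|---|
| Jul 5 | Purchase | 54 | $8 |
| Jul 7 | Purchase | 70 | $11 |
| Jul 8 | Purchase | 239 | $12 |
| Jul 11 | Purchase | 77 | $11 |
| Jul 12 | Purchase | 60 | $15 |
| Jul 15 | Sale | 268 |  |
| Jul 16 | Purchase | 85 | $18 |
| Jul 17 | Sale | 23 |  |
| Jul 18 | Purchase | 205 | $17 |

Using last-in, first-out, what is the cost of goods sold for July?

Jul 15, 268 sold [LIFO — newest first]: 60 @ $15 + 77 @ $11 + 131 @ $12 = $3,319
Jul 17, 23 sold [LIFO — newest first]: 23 @ $18 = $414
Total COGS = $3,319 + $414 = $3,733
Ending inventory: 54 @ $8 + 70 @ $11 + 108 @ $12 + 62 @ $18 + 205 @ $17 = $7,099

COGS = $3,733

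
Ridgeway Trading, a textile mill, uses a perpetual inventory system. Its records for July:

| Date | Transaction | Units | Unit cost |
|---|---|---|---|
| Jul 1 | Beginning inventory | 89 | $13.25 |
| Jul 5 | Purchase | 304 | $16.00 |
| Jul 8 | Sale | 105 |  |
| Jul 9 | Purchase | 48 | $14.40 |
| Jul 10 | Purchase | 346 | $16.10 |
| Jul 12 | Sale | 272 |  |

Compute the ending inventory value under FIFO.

Ending inventory = $6,517.80

Jul 8, 105 sold [FIFO — oldest first]: 89 @ $13.25 + 16 @ $16.00 = $1,435.25
Jul 12, 272 sold [FIFO — oldest first]: 272 @ $16.00 = $4,352.00
Total COGS = $1,435.25 + $4,352.00 = $5,787.25
Ending inventory: 16 @ $16.00 + 48 @ $14.40 + 346 @ $16.10 = $6,517.80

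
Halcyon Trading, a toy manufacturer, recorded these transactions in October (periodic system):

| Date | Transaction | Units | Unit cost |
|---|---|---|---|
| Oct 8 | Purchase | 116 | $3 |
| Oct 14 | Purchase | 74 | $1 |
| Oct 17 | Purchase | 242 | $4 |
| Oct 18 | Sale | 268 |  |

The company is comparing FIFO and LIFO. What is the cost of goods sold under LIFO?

FIFO COGS: 116 @ $3 + 74 @ $1 + 78 @ $4 = $734
LIFO COGS: 242 @ $4 + 26 @ $1 = $994

COGS = $994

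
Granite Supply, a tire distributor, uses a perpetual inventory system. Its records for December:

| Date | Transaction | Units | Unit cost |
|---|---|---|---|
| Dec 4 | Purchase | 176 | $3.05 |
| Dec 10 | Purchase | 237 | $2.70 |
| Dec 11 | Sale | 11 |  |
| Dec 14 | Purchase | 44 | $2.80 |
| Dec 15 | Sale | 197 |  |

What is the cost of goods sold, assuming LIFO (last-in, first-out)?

COGS = $566.00

Dec 11, 11 sold [LIFO — newest first]: 11 @ $2.70 = $29.70
Dec 15, 197 sold [LIFO — newest first]: 44 @ $2.80 + 153 @ $2.70 = $536.30
Total COGS = $29.70 + $536.30 = $566.00
Ending inventory: 176 @ $3.05 + 73 @ $2.70 = $733.90
Check: goods available $1,299.90 = COGS $566.00 + ending $733.90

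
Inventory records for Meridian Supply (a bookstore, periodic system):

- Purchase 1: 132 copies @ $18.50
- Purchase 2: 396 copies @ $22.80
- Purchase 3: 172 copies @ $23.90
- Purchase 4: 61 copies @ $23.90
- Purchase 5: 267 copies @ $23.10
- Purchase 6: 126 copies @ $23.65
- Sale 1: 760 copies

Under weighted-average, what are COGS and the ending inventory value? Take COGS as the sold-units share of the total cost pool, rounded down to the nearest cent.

Sale 1, sell 760: 760/1154 × $26,187.10 → $17,246.27
Ending inventory (cost pool remaining) = $8,940.83
Check: goods available $26,187.10 = COGS $17,246.27 + ending $8,940.83

COGS = $17,246.27; ending inventory = $8,940.83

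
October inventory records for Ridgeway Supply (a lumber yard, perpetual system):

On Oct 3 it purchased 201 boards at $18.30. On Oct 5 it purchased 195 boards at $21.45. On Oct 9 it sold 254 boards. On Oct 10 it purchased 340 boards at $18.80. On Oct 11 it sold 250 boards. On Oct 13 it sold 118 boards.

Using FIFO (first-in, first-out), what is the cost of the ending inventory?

Ending inventory = $2,143.20

Oct 9, 254 sold [FIFO — oldest first]: 201 @ $18.30 + 53 @ $21.45 = $4,815.15
Oct 11, 250 sold [FIFO — oldest first]: 142 @ $21.45 + 108 @ $18.80 = $5,076.30
Oct 13, 118 sold [FIFO — oldest first]: 118 @ $18.80 = $2,218.40
Total COGS = $4,815.15 + $5,076.30 + $2,218.40 = $12,109.85
Ending inventory: 114 @ $18.80 = $2,143.20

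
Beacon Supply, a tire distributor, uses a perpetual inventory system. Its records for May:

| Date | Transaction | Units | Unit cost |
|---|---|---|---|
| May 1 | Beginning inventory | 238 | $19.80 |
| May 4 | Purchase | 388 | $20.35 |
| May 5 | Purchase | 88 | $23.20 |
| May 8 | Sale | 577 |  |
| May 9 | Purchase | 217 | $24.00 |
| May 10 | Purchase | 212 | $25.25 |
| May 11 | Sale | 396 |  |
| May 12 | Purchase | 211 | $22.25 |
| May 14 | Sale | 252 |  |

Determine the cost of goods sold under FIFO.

COGS = $27,035.30

May 8, 577 sold [FIFO — oldest first]: 238 @ $19.80 + 339 @ $20.35 = $11,611.05
May 11, 396 sold [FIFO — oldest first]: 49 @ $20.35 + 88 @ $23.20 + 217 @ $24.00 + 42 @ $25.25 = $9,307.25
May 14, 252 sold [FIFO — oldest first]: 170 @ $25.25 + 82 @ $22.25 = $6,117.00
Total COGS = $11,611.05 + $9,307.25 + $6,117.00 = $27,035.30
Ending inventory: 129 @ $22.25 = $2,870.25
Check: goods available $29,905.55 = COGS $27,035.30 + ending $2,870.25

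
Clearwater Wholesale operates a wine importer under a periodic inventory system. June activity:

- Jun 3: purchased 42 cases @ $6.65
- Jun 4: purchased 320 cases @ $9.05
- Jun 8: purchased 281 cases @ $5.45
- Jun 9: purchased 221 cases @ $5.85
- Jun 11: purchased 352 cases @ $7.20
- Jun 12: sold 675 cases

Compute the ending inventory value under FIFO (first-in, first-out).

Ending inventory = $3,640.05

Jun 12, 675 sold [FIFO — oldest first]: 42 @ $6.65 + 320 @ $9.05 + 281 @ $5.45 + 32 @ $5.85 = $4,893.95
Ending inventory: 189 @ $5.85 + 352 @ $7.20 = $3,640.05
Check: goods available $8,534.00 = COGS $4,893.95 + ending $3,640.05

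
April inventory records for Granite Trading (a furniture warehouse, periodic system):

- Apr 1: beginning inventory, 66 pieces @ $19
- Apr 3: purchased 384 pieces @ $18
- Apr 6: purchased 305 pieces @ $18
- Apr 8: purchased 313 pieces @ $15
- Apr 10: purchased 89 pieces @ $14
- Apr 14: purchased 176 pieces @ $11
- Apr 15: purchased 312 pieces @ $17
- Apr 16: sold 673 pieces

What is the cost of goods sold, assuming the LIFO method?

Apr 16, 673 sold [LIFO — newest first]: 312 @ $17 + 176 @ $11 + 89 @ $14 + 96 @ $15 = $9,926
Ending inventory: 66 @ $19 + 384 @ $18 + 305 @ $18 + 217 @ $15 = $16,911
Check: goods available $26,837 = COGS $9,926 + ending $16,911

COGS = $9,926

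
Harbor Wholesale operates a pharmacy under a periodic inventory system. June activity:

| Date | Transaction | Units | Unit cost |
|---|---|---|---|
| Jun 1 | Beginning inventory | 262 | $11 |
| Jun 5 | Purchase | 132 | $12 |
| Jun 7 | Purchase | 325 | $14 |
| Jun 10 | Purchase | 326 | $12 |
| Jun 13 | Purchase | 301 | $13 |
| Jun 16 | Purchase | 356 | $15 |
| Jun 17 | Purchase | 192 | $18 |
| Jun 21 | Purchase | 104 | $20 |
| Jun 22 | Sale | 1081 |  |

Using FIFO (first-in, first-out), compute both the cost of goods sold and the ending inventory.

COGS = $13,396; ending inventory = $14,321

Jun 22, 1081 sold [FIFO — oldest first]: 262 @ $11 + 132 @ $12 + 325 @ $14 + 326 @ $12 + 36 @ $13 = $13,396
Ending inventory: 265 @ $13 + 356 @ $15 + 192 @ $18 + 104 @ $20 = $14,321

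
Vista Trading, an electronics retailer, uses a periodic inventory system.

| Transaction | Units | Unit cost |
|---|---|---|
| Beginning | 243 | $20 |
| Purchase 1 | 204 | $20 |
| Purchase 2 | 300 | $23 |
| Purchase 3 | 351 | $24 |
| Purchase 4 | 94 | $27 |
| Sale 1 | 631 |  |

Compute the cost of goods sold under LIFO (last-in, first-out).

COGS = $15,240

Sale 1 (631) [LIFO — newest first]: 94 @ $27 + 351 @ $24 + 186 @ $23 = $15,240
Ending inventory: 243 @ $20 + 204 @ $20 + 114 @ $23 = $11,562
Check: goods available $26,802 = COGS $15,240 + ending $11,562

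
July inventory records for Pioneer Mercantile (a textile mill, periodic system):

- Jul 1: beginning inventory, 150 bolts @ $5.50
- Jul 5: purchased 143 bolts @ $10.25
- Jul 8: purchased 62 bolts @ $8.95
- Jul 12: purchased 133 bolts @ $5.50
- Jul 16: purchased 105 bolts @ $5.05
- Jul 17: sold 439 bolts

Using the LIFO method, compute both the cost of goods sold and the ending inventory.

COGS = $3,241.40; ending inventory = $866.00

Jul 17, 439 sold [LIFO — newest first]: 105 @ $5.05 + 133 @ $5.50 + 62 @ $8.95 + 139 @ $10.25 = $3,241.40
Ending inventory: 150 @ $5.50 + 4 @ $10.25 = $866.00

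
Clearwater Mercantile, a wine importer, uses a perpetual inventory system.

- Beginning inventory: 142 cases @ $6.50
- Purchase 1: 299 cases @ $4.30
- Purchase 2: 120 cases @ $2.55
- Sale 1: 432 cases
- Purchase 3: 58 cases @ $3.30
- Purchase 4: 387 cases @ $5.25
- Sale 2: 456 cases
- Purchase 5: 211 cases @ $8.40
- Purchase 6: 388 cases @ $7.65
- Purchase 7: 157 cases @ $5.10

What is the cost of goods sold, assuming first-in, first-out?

COGS = $4,118.35

Sale 1 (432) [FIFO — oldest first]: 142 @ $6.50 + 290 @ $4.30 = $2,170.00
Sale 2 (456) [FIFO — oldest first]: 9 @ $4.30 + 120 @ $2.55 + 58 @ $3.30 + 269 @ $5.25 = $1,948.35
Total COGS = $2,170.00 + $1,948.35 = $4,118.35
Ending inventory: 118 @ $5.25 + 211 @ $8.40 + 388 @ $7.65 + 157 @ $5.10 = $6,160.80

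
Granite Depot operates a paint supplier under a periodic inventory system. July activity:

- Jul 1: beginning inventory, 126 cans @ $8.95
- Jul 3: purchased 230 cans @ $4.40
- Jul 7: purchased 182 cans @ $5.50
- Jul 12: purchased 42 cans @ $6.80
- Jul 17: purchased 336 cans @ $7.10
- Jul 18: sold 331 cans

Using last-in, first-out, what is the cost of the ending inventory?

Ending inventory = $3,461.80

Jul 18, 331 sold [LIFO — newest first]: 331 @ $7.10 = $2,350.10
Ending inventory: 126 @ $8.95 + 230 @ $4.40 + 182 @ $5.50 + 42 @ $6.80 + 5 @ $7.10 = $3,461.80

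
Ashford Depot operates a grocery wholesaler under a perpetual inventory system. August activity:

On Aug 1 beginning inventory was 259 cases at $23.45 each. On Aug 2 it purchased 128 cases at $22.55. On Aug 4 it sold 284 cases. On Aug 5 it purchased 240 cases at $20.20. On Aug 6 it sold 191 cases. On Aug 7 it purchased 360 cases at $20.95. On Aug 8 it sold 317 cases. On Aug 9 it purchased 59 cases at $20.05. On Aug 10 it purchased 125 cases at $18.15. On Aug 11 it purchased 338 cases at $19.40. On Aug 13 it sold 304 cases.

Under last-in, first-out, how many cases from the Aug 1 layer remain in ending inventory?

Aug 4, 284 sold [LIFO — newest first]: 128 @ $22.55 + 156 @ $23.45 = $6,544.60
Aug 6, 191 sold [LIFO — newest first]: 191 @ $20.20 = $3,858.20
Aug 8, 317 sold [LIFO — newest first]: 317 @ $20.95 = $6,641.15
Aug 13, 304 sold [LIFO — newest first]: 304 @ $19.40 = $5,897.60
Total COGS = $6,544.60 + $3,858.20 + $6,641.15 + $5,897.60 = $22,941.55
Ending inventory: 103 @ $23.45 + 49 @ $20.20 + 43 @ $20.95 + 59 @ $20.05 + 125 @ $18.15 + 34 @ $19.40 = $8,417.30

103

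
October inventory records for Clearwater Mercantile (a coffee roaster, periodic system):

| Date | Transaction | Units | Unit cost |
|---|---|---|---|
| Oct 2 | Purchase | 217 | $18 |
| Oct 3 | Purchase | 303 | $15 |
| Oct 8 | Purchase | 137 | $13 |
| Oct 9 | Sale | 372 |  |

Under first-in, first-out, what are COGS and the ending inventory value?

Oct 9, 372 sold [FIFO — oldest first]: 217 @ $18 + 155 @ $15 = $6,231
Ending inventory: 148 @ $15 + 137 @ $13 = $4,001
Check: goods available $10,232 = COGS $6,231 + ending $4,001

COGS = $6,231; ending inventory = $4,001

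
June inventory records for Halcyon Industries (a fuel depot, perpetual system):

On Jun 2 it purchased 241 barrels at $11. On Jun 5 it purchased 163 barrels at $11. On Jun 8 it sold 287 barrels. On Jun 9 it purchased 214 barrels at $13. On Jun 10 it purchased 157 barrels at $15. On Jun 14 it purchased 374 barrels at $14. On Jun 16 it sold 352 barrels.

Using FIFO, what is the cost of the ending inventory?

Ending inventory = $7,276

Jun 8, 287 sold [FIFO — oldest first]: 241 @ $11 + 46 @ $11 = $3,157
Jun 16, 352 sold [FIFO — oldest first]: 117 @ $11 + 214 @ $13 + 21 @ $15 = $4,384
Total COGS = $3,157 + $4,384 = $7,541
Ending inventory: 136 @ $15 + 374 @ $14 = $7,276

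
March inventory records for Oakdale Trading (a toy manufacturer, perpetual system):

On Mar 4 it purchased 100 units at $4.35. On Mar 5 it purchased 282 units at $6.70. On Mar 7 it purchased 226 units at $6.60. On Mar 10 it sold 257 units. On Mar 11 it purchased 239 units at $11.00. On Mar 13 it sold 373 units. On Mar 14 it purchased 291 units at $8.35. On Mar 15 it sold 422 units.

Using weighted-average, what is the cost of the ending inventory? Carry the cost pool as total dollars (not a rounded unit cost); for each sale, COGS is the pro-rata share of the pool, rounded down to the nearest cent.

Ending inventory = $712.22

After Mar 4: 100 on hand, pool $435.00 (≈ $4.3500 each)
After Mar 5: 382 on hand, pool $2,324.40 (≈ $6.0848 each)
After Mar 7: 608 on hand, pool $3,816.00 (≈ $6.2763 each)
Mar 10, sell 257: 257/608 × $3,816.00 → $1,613.01
After Mar 11: 590 on hand, pool $4,831.99 (≈ $8.1898 each)
Mar 13, sell 373: 373/590 × $4,831.99 → $3,054.80
After Mar 14: 508 on hand, pool $4,207.04 (≈ $8.2816 each)
Mar 15, sell 422: 422/508 × $4,207.04 → $3,494.82
Total COGS = $1,613.01 + $3,054.80 + $3,494.82 = $8,162.63
Ending inventory (cost pool remaining) = $712.22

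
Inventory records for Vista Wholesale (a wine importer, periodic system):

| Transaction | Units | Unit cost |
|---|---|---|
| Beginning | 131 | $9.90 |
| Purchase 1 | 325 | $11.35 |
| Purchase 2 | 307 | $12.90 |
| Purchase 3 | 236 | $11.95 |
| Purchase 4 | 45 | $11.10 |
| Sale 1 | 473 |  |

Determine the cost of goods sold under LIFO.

COGS = $5,796.50

Sale 1 (473) [LIFO — newest first]: 45 @ $11.10 + 236 @ $11.95 + 192 @ $12.90 = $5,796.50
Ending inventory: 131 @ $9.90 + 325 @ $11.35 + 115 @ $12.90 = $6,469.15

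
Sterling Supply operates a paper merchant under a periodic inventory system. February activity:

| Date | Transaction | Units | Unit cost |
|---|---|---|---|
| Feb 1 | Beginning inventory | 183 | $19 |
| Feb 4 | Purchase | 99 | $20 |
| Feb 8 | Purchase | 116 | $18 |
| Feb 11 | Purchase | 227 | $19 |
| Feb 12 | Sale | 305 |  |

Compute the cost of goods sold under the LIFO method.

COGS = $5,717

Feb 12, 305 sold [LIFO — newest first]: 227 @ $19 + 78 @ $18 = $5,717
Ending inventory: 183 @ $19 + 99 @ $20 + 38 @ $18 = $6,141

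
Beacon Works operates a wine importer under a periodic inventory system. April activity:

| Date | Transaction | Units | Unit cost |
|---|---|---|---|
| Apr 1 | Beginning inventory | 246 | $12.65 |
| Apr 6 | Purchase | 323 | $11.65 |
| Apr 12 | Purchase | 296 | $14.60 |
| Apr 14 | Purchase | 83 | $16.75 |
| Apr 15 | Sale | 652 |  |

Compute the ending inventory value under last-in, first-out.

Ending inventory = $3,694.40

Apr 15, 652 sold [LIFO — newest first]: 83 @ $16.75 + 296 @ $14.60 + 273 @ $11.65 = $8,892.30
Ending inventory: 246 @ $12.65 + 50 @ $11.65 = $3,694.40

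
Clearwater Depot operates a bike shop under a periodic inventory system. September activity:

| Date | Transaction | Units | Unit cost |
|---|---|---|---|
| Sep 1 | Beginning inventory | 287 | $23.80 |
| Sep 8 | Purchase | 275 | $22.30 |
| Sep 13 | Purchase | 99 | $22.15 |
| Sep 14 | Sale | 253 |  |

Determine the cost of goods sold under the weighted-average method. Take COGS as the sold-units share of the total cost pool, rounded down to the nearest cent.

Sep 14, sell 253: 253/661 × $15,155.95 → $5,800.99
Ending inventory (cost pool remaining) = $9,354.96
Check: goods available $15,155.95 = COGS $5,800.99 + ending $9,354.96

COGS = $5,800.99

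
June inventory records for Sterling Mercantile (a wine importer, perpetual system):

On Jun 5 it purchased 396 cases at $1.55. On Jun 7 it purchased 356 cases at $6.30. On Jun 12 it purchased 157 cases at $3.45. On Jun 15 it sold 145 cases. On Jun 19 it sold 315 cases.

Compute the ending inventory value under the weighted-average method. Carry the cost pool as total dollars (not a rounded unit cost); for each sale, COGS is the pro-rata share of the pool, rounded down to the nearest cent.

Ending inventory = $1,678.57

After Jun 5: 396 on hand, pool $613.80 (≈ $1.5500 each)
After Jun 7: 752 on hand, pool $2,856.60 (≈ $3.7987 each)
After Jun 12: 909 on hand, pool $3,398.25 (≈ $3.7384 each)
Jun 15, sell 145: 145/909 × $3,398.25 → $542.07
Jun 19, sell 315: 315/764 × $2,856.18 → $1,177.61
Total COGS = $542.07 + $1,177.61 = $1,719.68
Ending inventory (cost pool remaining) = $1,678.57
Check: goods available $3,398.25 = COGS $1,719.68 + ending $1,678.57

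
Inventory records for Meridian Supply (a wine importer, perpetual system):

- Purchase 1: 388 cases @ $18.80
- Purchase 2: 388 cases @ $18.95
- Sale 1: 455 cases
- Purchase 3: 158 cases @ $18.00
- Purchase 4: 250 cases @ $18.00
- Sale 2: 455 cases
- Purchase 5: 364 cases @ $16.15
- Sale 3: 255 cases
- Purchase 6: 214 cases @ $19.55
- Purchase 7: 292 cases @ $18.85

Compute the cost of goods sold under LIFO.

COGS = $20,958.05

Sale 1 (455) [LIFO — newest first]: 388 @ $18.95 + 67 @ $18.80 = $8,612.20
Sale 2 (455) [LIFO — newest first]: 250 @ $18.00 + 158 @ $18.00 + 47 @ $18.80 = $8,227.60
Sale 3 (255) [LIFO — newest first]: 255 @ $16.15 = $4,118.25
Total COGS = $8,612.20 + $8,227.60 + $4,118.25 = $20,958.05
Ending inventory: 274 @ $18.80 + 109 @ $16.15 + 214 @ $19.55 + 292 @ $18.85 = $16,599.45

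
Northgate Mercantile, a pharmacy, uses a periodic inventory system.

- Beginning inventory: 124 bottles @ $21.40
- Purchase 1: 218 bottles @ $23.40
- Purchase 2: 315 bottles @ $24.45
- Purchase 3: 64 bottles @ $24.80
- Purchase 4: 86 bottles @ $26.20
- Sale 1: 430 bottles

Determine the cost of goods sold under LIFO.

Sale 1 (430) [LIFO — newest first]: 86 @ $26.20 + 64 @ $24.80 + 280 @ $24.45 = $10,686.40
Ending inventory: 124 @ $21.40 + 218 @ $23.40 + 35 @ $24.45 = $8,610.55
Check: goods available $19,296.95 = COGS $10,686.40 + ending $8,610.55

COGS = $10,686.40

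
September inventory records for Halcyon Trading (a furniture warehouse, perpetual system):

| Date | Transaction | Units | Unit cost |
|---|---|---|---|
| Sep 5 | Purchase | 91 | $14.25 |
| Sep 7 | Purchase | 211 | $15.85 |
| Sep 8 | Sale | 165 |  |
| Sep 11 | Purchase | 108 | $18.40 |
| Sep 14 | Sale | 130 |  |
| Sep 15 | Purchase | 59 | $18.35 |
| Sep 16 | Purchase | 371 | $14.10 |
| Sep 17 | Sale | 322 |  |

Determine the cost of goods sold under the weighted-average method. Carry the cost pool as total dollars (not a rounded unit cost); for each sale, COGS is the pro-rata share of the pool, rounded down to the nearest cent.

COGS = $9,572.59

After Sep 5: 91 on hand, pool $1,296.75 (≈ $14.2500 each)
After Sep 7: 302 on hand, pool $4,641.10 (≈ $15.3679 each)
Sep 8, sell 165: 165/302 × $4,641.10 → $2,535.70
After Sep 11: 245 on hand, pool $4,092.60 (≈ $16.7045 each)
Sep 14, sell 130: 130/245 × $4,092.60 → $2,171.58
After Sep 15: 174 on hand, pool $3,003.67 (≈ $17.2625 each)
After Sep 16: 545 on hand, pool $8,234.77 (≈ $15.1097 each)
Sep 17, sell 322: 322/545 × $8,234.77 → $4,865.31
Total COGS = $2,535.70 + $2,171.58 + $4,865.31 = $9,572.59
Ending inventory (cost pool remaining) = $3,369.46
Check: goods available $12,942.05 = COGS $9,572.59 + ending $3,369.46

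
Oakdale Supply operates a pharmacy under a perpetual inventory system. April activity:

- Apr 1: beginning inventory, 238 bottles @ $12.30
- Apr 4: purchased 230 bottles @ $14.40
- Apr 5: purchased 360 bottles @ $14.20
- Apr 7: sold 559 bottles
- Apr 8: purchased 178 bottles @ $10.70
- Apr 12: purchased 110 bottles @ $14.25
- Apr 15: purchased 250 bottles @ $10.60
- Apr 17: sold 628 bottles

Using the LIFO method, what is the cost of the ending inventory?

Ending inventory = $2,201.70

Apr 7, 559 sold [LIFO — newest first]: 360 @ $14.20 + 199 @ $14.40 = $7,977.60
Apr 17, 628 sold [LIFO — newest first]: 250 @ $10.60 + 110 @ $14.25 + 178 @ $10.70 + 31 @ $14.40 + 59 @ $12.30 = $7,294.20
Total COGS = $7,977.60 + $7,294.20 = $15,271.80
Ending inventory: 179 @ $12.30 = $2,201.70
Check: goods available $17,473.50 = COGS $15,271.80 + ending $2,201.70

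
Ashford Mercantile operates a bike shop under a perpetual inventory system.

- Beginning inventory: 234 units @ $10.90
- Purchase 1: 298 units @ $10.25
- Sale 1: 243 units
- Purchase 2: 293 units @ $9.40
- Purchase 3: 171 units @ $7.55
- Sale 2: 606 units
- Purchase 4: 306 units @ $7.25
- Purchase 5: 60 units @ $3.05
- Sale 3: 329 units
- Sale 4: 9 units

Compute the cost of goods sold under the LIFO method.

COGS = $10,246.55

Sale 1 (243) [LIFO — newest first]: 243 @ $10.25 = $2,490.75
Sale 2 (606) [LIFO — newest first]: 171 @ $7.55 + 293 @ $9.40 + 55 @ $10.25 + 87 @ $10.90 = $5,557.30
Sale 3 (329) [LIFO — newest first]: 60 @ $3.05 + 269 @ $7.25 = $2,133.25
Sale 4 (9) [LIFO — newest first]: 9 @ $7.25 = $65.25
Total COGS = $2,490.75 + $5,557.30 + $2,133.25 + $65.25 = $10,246.55
Ending inventory: 147 @ $10.90 + 28 @ $7.25 = $1,805.30
Check: goods available $12,051.85 = COGS $10,246.55 + ending $1,805.30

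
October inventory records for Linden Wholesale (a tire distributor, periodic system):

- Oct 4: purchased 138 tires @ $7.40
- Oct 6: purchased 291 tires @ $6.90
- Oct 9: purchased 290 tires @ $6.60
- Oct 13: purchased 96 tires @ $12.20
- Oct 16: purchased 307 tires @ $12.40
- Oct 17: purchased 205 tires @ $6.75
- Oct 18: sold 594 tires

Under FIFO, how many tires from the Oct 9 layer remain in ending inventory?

Oct 18, 594 sold [FIFO — oldest first]: 138 @ $7.40 + 291 @ $6.90 + 165 @ $6.60 = $4,118.10
Ending inventory: 125 @ $6.60 + 96 @ $12.20 + 307 @ $12.40 + 205 @ $6.75 = $7,186.75

125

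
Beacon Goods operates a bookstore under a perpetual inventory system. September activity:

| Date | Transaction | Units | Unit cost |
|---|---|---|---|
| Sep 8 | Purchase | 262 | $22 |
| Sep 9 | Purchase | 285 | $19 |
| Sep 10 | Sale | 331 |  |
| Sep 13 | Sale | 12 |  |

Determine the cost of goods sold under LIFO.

Sep 10, 331 sold [LIFO — newest first]: 285 @ $19 + 46 @ $22 = $6,427
Sep 13, 12 sold [LIFO — newest first]: 12 @ $22 = $264
Total COGS = $6,427 + $264 = $6,691
Ending inventory: 204 @ $22 = $4,488

COGS = $6,691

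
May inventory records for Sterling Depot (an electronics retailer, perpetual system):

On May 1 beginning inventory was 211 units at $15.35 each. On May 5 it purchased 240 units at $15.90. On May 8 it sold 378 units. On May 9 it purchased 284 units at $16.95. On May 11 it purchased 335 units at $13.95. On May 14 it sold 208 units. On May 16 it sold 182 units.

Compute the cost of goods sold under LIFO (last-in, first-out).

COGS = $11,539.80

May 8, 378 sold [LIFO — newest first]: 240 @ $15.90 + 138 @ $15.35 = $5,934.30
May 14, 208 sold [LIFO — newest first]: 208 @ $13.95 = $2,901.60
May 16, 182 sold [LIFO — newest first]: 127 @ $13.95 + 55 @ $16.95 = $2,703.90
Total COGS = $5,934.30 + $2,901.60 + $2,703.90 = $11,539.80
Ending inventory: 73 @ $15.35 + 229 @ $16.95 = $5,002.10
Check: goods available $16,541.90 = COGS $11,539.80 + ending $5,002.10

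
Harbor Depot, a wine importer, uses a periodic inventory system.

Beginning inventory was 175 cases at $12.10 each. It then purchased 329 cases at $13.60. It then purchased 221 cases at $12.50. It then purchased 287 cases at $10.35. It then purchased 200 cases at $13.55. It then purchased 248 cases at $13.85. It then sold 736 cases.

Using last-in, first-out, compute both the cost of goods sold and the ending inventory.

Sale 1 (736) [LIFO — newest first]: 248 @ $13.85 + 200 @ $13.55 + 287 @ $10.35 + 1 @ $12.50 = $9,127.75
Ending inventory: 175 @ $12.10 + 329 @ $13.60 + 220 @ $12.50 = $9,341.90
Check: goods available $18,469.65 = COGS $9,127.75 + ending $9,341.90

COGS = $9,127.75; ending inventory = $9,341.90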